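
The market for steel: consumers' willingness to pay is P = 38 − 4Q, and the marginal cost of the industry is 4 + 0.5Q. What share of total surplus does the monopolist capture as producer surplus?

A monopolist chooses Q where MR = MC. MR = 38 − 8Q; setting this equal to 4 + 0.5Q gives Q = 4 and P = 22.
CS = ½·(38 − 22)·4 = 32.
PS = P·Q − VC(Q) = 22·4 − (4·4 + ½·0.5·4²) = 68.
Share captured = PS/TS = 68/100 = 0.68.

PS/TS = 0.68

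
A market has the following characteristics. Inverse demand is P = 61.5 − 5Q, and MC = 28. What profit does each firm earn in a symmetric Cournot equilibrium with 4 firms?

With 4 symmetric Cournot firms, each firm's FOC gives 61.5 − 25q = 28, so q = 1.34, Q = 4·1.34 = 5.36, and P = 34.7.
Each firm's profit = (34.7 − 28)·1.34 = 8.978.

π_i = 8.978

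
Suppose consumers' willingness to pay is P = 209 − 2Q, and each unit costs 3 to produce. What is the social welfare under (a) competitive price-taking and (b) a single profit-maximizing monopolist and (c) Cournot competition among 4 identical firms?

Competitive firms price at marginal cost: P = 3, giving Q = 103.
CS = ½·(209 − 3)·103 = 10609; PS = (3 − 3)·103 = 0; TS = 10609.
Monopoly sets MR = MC: 209 − 4Q = 3 ⇒ Q = 51.5, P = 209 − 2·51.5 = 106.
CS = ½·(209 − 106)·51.5 = 2652.25; PS = (106 − 3)·51.5 = 5304.5; TS = 7956.75.
With 4 symmetric Cournot firms, each firm's FOC gives 209 − 10q = 3, so q = 20.6, Q = 4·20.6 = 82.4, and P = 44.2.
CS = ½·(209 − 44.2)·82.4 = 6789.76; PS = (44.2 − 3)·82.4 = 3394.88; TS = 10184.64.

Competition: TS = 10609; Monopoly: TS = 7956.75; Cournot: TS = 10184.64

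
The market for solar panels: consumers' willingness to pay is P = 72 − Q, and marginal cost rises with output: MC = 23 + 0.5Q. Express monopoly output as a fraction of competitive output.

Q_m/Q_c = 0.6

A monopolist chooses Q where MR = MC. MR = 72 − 2Q; setting this equal to 23 + 0.5Q gives Q = 19.6 and P = 52.4.
Under competition P = MC: 72 − Q = 23 + 0.5Q ⇒ Q = 98/3, P = 118/3.
Ratio Q_m/Q_c = 19.6/(98/3) = 0.6.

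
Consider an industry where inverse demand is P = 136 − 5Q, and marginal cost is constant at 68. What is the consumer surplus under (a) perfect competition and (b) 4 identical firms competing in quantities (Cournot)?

Under competition P = MC = 68, so Q = (136 − 68)/5 = 13.6.
CS = ½·(136 − 68)·13.6 = 462.4.
Cournot with 4 identical firms: the symmetric best-response condition is 136 − 25q = 68. Each firm produces q = 2.72, total output Q = 10.88, price P = 81.6.
CS = ½·(136 − 81.6)·10.88 = 295.936.

Competition: CS = 462.4; Cournot: CS = 295.936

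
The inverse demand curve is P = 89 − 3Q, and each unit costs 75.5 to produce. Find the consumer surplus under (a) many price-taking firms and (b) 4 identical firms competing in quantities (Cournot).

Under competition P = MC = 75.5, so Q = (89 − 75.5)/3 = 4.5.
CS = ½·(89 − 75.5)·4.5 = 30.375.
Cournot with 4 identical firms: the symmetric best-response condition is 89 − 15q = 75.5. Each firm produces q = 0.9, total output Q = 3.6, price P = 78.2.
CS = ½·(89 − 78.2)·3.6 = 19.44.

Competition: CS = 30.375; Cournot: CS = 19.44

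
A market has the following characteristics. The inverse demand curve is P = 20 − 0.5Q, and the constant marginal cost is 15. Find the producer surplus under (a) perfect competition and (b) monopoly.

Competitive firms price at marginal cost: P = 15, giving Q = 10.
PS = (15 − 15)·10 = 0.
The monopolist equates marginal revenue to marginal cost: 20 − Q = 15, so Q = 5. From demand, P = 17.5.
PS = (17.5 − 15)·5 = 12.5.

Competition: PS = 0; Monopoly: PS = 12.5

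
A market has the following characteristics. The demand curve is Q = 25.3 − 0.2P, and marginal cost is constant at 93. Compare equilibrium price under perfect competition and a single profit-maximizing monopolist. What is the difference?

Equilibrium price rises by 16.75

Inverting demand: P = 126.5 − 5Q.
Competitive firms price at marginal cost: P = 93, giving Q = 6.7.
The monopolist equates marginal revenue to marginal cost: 126.5 − 10Q = 93, so Q = 3.35. From demand, P = 109.75.
Change in equilibrium price: 109.75 − 93 = 16.75.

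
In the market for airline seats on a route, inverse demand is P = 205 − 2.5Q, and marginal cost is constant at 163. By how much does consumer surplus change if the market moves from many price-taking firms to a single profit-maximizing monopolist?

CS falls by 264.6

Under competition P = MC = 163, so Q = (205 − 163)/2.5 = 16.8.
CS = ½·(205 − 163)·16.8 = 352.8.
A monopolist chooses Q where MR = MC. MR = 205 − 5Q; setting this equal to 163 gives Q = 8.4 and P = 184.
CS = ½·(205 − 184)·8.4 = 88.2.
Change in consumer surplus: 88.2 − 352.8 = −264.6.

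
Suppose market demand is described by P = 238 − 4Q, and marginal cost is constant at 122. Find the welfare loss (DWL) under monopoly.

DWL = 420.5

Under competition P = MC = 122, so Q = (238 − 122)/4 = 29.
Monopoly sets MR = MC: 238 − 8Q = 122 ⇒ Q = 14.5, P = 238 − 4·14.5 = 180.
DWL is the triangle between Q = 14.5 and Q = 29: ½·(29 − 14.5)·(180 − 122) = 420.5.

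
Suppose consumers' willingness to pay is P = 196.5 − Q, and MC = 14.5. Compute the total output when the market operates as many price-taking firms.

Q = 182

Under competition P = MC = 14.5, so Q = (196.5 − 14.5)/1 = 182.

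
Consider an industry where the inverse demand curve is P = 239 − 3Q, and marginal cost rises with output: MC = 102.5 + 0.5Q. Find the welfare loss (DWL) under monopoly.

DWL = 567

Under competition P = MC: 239 − 3Q = 102.5 + 0.5Q ⇒ Q = 39, P = 122.
The monopolist equates marginal revenue to marginal cost: 239 − 6Q = 102.5 + 0.5Q, so Q = 21. From demand, P = 176.
CS = ½·(239 − 122)·39 = 2281.5; PS = (122·39 − 102.5·39 − ½·0.5·39²) = 380.25; TS = 2661.75.
CS = ½·(239 − 176)·21 = 661.5; PS = (176·21 − 102.5·21 − ½·0.5·21²) = 1433.25; TS = 2094.75.
DWL = 2661.75 − 2094.75 = 567.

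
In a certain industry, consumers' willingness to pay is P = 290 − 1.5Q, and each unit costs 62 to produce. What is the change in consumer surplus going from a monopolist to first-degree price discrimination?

Consumer surplus falls by 4332

The monopolist equates marginal revenue to marginal cost: 290 − 3Q = 62, so Q = 76. From demand, P = 176.
CS = ½·(290 − 176)·76 = 4332.
Under first-degree price discrimination the firm charges each unit its demand price and produces up to where P = MC, i.e. Q = 152. Consumer surplus is zero; producer surplus equals total surplus.
CS = 0.
Change in consumer surplus: 0 − 4332 = −4332.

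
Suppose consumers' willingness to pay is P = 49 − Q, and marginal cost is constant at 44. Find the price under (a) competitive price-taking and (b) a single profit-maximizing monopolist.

Competition: P = 44; Monopoly: P = 46.5

Under competition P = MC = 44, so Q = (49 − 44)/1 = 5.
The monopolist equates marginal revenue to marginal cost: 49 − 2Q = 44, so Q = 2.5. From demand, P = 46.5.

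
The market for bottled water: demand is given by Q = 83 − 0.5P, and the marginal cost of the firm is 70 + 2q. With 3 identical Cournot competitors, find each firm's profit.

π_i = 276.48

Inverting demand: P = 166 − 2Q.
In a 3-firm Cournot equilibrium, symmetry and the first-order condition give q = (166 − 70)/(10) = 9.6. So Q = 28.8 and P = 108.4.
Each firm's profit = 108.4·9.6 − (70·9.6 + ½·2·9.6²) = 276.48.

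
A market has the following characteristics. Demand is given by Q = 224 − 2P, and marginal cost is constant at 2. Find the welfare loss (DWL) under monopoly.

Inverting demand: P = 112 − 0.5Q.
Under competition P = MC = 2, so Q = (112 − 2)/0.5 = 220.
A monopolist chooses Q where MR = MC. MR = 112 − Q; setting this equal to 2 gives Q = 110 and P = 57.
DWL is the triangle between Q = 110 and Q = 220: ½·(220 − 110)·(57 − 2) = 3025.

DWL = 3025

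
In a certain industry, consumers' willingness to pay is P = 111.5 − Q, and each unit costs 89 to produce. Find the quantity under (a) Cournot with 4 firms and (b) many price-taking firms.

Cournot with 4 identical firms: the symmetric best-response condition is 111.5 − 5q = 89. Each firm produces q = 4.5, total output Q = 18, price P = 93.5.
Under competition P = MC = 89, so Q = (111.5 − 89)/1 = 22.5.

Cournot: Q = 18; Competition: Q = 22.5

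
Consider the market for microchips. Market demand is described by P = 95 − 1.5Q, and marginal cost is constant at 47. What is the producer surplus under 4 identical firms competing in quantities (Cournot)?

In a 4-firm Cournot equilibrium, symmetry and the first-order condition give q = (95 − 47)/(7.5) = 6.4. So Q = 25.6 and P = 56.6.
PS = (56.6 − 47)·25.6 = 245.76.

PS = 245.76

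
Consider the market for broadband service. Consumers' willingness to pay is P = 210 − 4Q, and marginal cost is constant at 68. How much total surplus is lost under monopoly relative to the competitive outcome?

Perfect competition: P = MC = 68, so 210 − 4Q = 68 and Q = 35.5.
A monopolist chooses Q where MR = MC. MR = 210 − 8Q; setting this equal to 68 gives Q = 17.75 and P = 139.
DWL is the triangle between Q = 17.75 and Q = 35.5: ½·(35.5 − 17.75)·(139 − 68) = 630.125.

DWL = 630.125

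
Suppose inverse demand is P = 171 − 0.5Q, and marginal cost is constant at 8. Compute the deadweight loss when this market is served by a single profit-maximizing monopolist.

Under competition P = MC = 8, so Q = (171 − 8)/0.5 = 326.
Monopoly sets MR = MC: 171 − Q = 8 ⇒ Q = 163, P = 171 − 0.5·163 = 89.5.
DWL is the triangle between Q = 163 and Q = 326: ½·(326 − 163)·(89.5 − 8) = 6642.25.

DWL = 6642.25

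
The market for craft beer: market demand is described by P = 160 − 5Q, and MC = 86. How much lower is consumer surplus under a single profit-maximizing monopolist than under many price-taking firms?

Consumer surplus falls by 410.7

Perfect competition: P = MC = 86, so 160 − 5Q = 86 and Q = 14.8.
CS = ½·(160 − 86)·14.8 = 547.6.
The monopolist equates marginal revenue to marginal cost: 160 − 10Q = 86, so Q = 7.4. From demand, P = 123.
CS = ½·(160 − 123)·7.4 = 136.9.
Change in consumer surplus: 136.9 − 547.6 = −410.7.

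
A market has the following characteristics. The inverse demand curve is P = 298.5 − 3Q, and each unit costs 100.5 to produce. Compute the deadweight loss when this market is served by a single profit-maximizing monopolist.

DWL = 1633.5

Under competition P = MC = 100.5, so Q = (298.5 − 100.5)/3 = 66.
Monopoly sets MR = MC: 298.5 − 6Q = 100.5 ⇒ Q = 33, P = 298.5 − 3·33 = 199.5.
DWL is the triangle between Q = 33 and Q = 66: ½·(66 − 33)·(199.5 − 100.5) = 1633.5.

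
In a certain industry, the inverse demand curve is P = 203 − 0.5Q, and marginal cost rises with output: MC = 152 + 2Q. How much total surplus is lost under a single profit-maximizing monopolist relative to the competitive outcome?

Competitive equilibrium sets price equal to marginal cost: 203 − 0.5Q = 152 + 2Q, so Q = 20.4 and P = 192.8.
A monopolist chooses Q where MR = MC. MR = 203 − Q; setting this equal to 152 + 2Q gives Q = 17 and P = 194.5.
CS = ½·(203 − 192.8)·20.4 = 104.04; PS = (192.8·20.4 − 152·20.4 − ½·2·20.4²) = 416.16; TS = 520.2.
CS = ½·(203 − 194.5)·17 = 72.25; PS = (194.5·17 − 152·17 − ½·2·17²) = 433.5; TS = 505.75.
DWL = 520.2 − 505.75 = 14.45.

DWL = 14.45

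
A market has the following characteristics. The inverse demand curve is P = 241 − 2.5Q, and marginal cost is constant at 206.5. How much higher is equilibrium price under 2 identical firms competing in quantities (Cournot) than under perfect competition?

Competitive firms price at marginal cost: P = 206.5, giving Q = 13.8.
With 2 symmetric Cournot firms, each firm's FOC gives 241 − 7.5q = 206.5, so q = 4.6, Q = 2·4.6 = 9.2, and P = 218.
Change in equilibrium price: 218 − 206.5 = 11.5.

Equilibrium price rises by 11.5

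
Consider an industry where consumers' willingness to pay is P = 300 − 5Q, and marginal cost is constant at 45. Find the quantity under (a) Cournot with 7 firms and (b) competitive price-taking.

Cournot: Q = 44.625; Competition: Q = 51

With 7 symmetric Cournot firms, each firm's FOC gives 300 − 40q = 45, so q = 6.375, Q = 7·6.375 = 44.625, and P = 76.875.
Perfect competition: P = MC = 45, so 300 − 5Q = 45 and Q = 51.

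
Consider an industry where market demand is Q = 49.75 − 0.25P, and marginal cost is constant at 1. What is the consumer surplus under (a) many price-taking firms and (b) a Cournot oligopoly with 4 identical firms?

Competition: CS = 4900.5; Cournot: CS = 3136.32

Inverting demand: P = 199 − 4Q.
Perfect competition: P = MC = 1, so 199 − 4Q = 1 and Q = 49.5.
CS = ½·(199 − 1)·49.5 = 4900.5.
With 4 symmetric Cournot firms, each firm's FOC gives 199 − 20q = 1, so q = 9.9, Q = 4·9.9 = 39.6, and P = 40.6.
CS = ½·(199 − 40.6)·39.6 = 3136.32.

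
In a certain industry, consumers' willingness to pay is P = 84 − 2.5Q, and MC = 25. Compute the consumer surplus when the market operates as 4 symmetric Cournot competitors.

CS = 445.568

With 4 symmetric Cournot firms, each firm's FOC gives 84 − 12.5q = 25, so q = 4.72, Q = 4·4.72 = 18.88, and P = 36.8.
CS = ½·(84 − 36.8)·18.88 = 445.568.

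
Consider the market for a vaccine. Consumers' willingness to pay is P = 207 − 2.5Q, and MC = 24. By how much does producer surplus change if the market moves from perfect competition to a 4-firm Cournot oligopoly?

Producer surplus rises by 2143.296

Competitive firms price at marginal cost: P = 24, giving Q = 73.2.
PS = (24 − 24)·73.2 = 0.
Cournot with 4 identical firms: the symmetric best-response condition is 207 − 12.5q = 24. Each firm produces q = 14.64, total output Q = 58.56, price P = 60.6.
PS = (60.6 − 24)·58.56 = 2143.296.
Change in producer surplus: 2143.296 − 0 = 2143.296.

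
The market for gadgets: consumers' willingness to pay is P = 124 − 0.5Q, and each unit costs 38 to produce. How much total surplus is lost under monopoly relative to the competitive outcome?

DWL = 1849

Competitive firms price at marginal cost: P = 38, giving Q = 172.
The monopolist equates marginal revenue to marginal cost: 124 − Q = 38, so Q = 86. From demand, P = 81.
DWL is the triangle between Q = 86 and Q = 172: ½·(172 − 86)·(81 − 38) = 1849.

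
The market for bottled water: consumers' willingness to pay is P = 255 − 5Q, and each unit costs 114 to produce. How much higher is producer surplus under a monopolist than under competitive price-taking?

Competitive firms price at marginal cost: P = 114, giving Q = 28.2.
PS = (114 − 114)·28.2 = 0.
Monopoly sets MR = MC: 255 − 10Q = 114 ⇒ Q = 14.1, P = 255 − 5·14.1 = 184.5.
PS = (184.5 − 114)·14.1 = 994.05.
Change in producer surplus: 994.05 − 0 = 994.05.

Producer surplus rises by 994.05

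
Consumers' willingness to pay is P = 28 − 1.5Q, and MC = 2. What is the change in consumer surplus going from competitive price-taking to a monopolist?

Perfect competition: P = MC = 2, so 28 − 1.5Q = 2 and Q = 52/3.
CS = ½·(28 − 2)·52/3 = 676/3.
The monopolist equates marginal revenue to marginal cost: 28 − 3Q = 2, so Q = 26/3. From demand, P = 15.
CS = ½·(28 − 15)·26/3 = 169/3.
Change in consumer surplus: 169/3 − 676/3 = −169.

Consumer surplus falls by 169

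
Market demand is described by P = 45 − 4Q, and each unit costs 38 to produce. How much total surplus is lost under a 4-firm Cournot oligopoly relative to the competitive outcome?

Competitive firms price at marginal cost: P = 38, giving Q = 1.75.
Cournot with 4 identical firms: the symmetric best-response condition is 45 − 20q = 38. Each firm produces q = 0.35, total output Q = 1.4, price P = 39.4.
DWL is the triangle between Q = 1.4 and Q = 1.75: ½·(1.75 − 1.4)·(39.4 − 38) = 0.245.

DWL = 0.245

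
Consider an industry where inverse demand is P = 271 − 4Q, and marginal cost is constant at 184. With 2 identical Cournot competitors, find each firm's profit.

π_i = 210.25

In a 2-firm Cournot equilibrium, symmetry and the first-order condition give q = (271 − 184)/(12) = 7.25. So Q = 14.5 and P = 213.
Each firm's profit = (213 − 184)·7.25 = 210.25.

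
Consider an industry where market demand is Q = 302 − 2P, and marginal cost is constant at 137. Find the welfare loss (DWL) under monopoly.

DWL = 49

Inverting demand: P = 151 − 0.5Q.
Under competition P = MC = 137, so Q = (151 − 137)/0.5 = 28.
The monopolist equates marginal revenue to marginal cost: 151 − Q = 137, so Q = 14. From demand, P = 144.
DWL is the triangle between Q = 14 and Q = 28: ½·(28 − 14)·(144 − 137) = 49.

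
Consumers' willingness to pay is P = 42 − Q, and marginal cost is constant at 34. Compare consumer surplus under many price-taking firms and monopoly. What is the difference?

Perfect competition: P = MC = 34, so 42 − Q = 34 and Q = 8.
CS = ½·(42 − 34)·8 = 32.
A monopolist chooses Q where MR = MC. MR = 42 − 2Q; setting this equal to 34 gives Q = 4 and P = 38.
CS = ½·(42 − 38)·4 = 8.
Change in consumer surplus: 8 − 32 = −24.

CS falls by 24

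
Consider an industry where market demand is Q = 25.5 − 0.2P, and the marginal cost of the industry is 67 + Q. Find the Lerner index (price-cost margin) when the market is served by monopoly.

Inverting demand: P = 127.5 − 5Q.
The monopolist equates marginal revenue to marginal cost: 127.5 − 10Q = 67 + Q, so Q = 5.5. From demand, P = 100.
Lerner index = (P − MC)/P = (100 − 72.5)/100 = 0.275.

Lerner index = 0.275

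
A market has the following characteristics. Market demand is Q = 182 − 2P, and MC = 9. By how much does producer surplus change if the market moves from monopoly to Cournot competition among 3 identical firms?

Inverting demand: P = 91 − 0.5Q.
Monopoly sets MR = MC: 91 − Q = 9 ⇒ Q = 82, P = 91 − 0.5·82 = 50.
PS = (50 − 9)·82 = 3362.
With 3 symmetric Cournot firms, each firm's FOC gives 91 − 2q = 9, so q = 41, Q = 3·41 = 123, and P = 29.5.
PS = (29.5 − 9)·123 = 2521.5.
Change in producer surplus: 2521.5 − 3362 = −840.5.

Producer surplus falls by 840.5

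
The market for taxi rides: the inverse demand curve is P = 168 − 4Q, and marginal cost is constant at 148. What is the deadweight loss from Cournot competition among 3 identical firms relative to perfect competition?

DWL = 3.125

Perfect competition: P = MC = 148, so 168 − 4Q = 148 and Q = 5.
In a 3-firm Cournot equilibrium, symmetry and the first-order condition give q = (168 − 148)/(16) = 1.25. So Q = 3.75 and P = 153.
DWL is the triangle between Q = 3.75 and Q = 5: ½·(5 − 3.75)·(153 − 148) = 3.125.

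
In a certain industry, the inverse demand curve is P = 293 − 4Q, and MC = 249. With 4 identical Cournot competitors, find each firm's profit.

Cournot with 4 identical firms: the symmetric best-response condition is 293 − 20q = 249. Each firm produces q = 2.2, total output Q = 8.8, price P = 257.8.
Each firm's profit = (257.8 − 249)·2.2 = 19.36.

π_i = 19.36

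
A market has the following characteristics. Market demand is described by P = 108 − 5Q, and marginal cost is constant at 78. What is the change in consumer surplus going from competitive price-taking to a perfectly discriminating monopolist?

Consumer surplus falls by 90

Competitive firms price at marginal cost: P = 78, giving Q = 6.
CS = ½·(108 − 78)·6 = 90.
Under first-degree price discrimination the firm charges each unit its demand price and produces up to where P = MC, i.e. Q = 6. Consumer surplus is zero; producer surplus equals total surplus.
CS = 0.
Change in consumer surplus: 0 − 90 = −90.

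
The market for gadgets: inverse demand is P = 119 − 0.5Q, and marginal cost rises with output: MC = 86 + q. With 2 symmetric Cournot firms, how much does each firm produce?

With 2 symmetric Cournot firms, each firm's FOC gives 119 − 1.5q = 86 + q, so q = 13.2, Q = 2·13.2 = 26.4, and P = 105.8.

q_i = 13.2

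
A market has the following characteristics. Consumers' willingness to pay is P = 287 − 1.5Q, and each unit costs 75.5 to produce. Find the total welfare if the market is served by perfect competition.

TS = 14910.75

Perfect competition: P = MC = 75.5, so 287 − 1.5Q = 75.5 and Q = 141.
CS = ½·(287 − 75.5)·141 = 14910.75; PS = (75.5 − 75.5)·141 = 0; TS = 14910.75.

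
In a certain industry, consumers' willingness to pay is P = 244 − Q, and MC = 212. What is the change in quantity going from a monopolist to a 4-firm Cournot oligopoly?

A monopolist chooses Q where MR = MC. MR = 244 − 2Q; setting this equal to 212 gives Q = 16 and P = 228.
In a 4-firm Cournot equilibrium, symmetry and the first-order condition give q = (244 − 212)/(5) = 6.4. So Q = 25.6 and P = 218.4.
Change in quantity: 25.6 − 16 = 9.6.

Q rises by 9.6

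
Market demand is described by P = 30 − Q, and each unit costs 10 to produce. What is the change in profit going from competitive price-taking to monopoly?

Competitive firms price at marginal cost: P = 10, giving Q = 20.
Profit = (10 − 10)·20 = 0.
A monopolist chooses Q where MR = MC. MR = 30 − 2Q; setting this equal to 10 gives Q = 10 and P = 20.
Profit = (20 − 10)·10 = 100.
Change in profit: 100 − 0 = 100.

π rises by 100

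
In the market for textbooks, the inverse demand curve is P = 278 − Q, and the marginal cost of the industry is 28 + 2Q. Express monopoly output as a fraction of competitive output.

Q_m/Q_c = 0.75

Monopoly sets MR = MC: 278 − 2Q = 28 + 2Q ⇒ Q = 62.5, P = 278 − 62.5 = 215.5.
Competitive equilibrium sets price equal to marginal cost: 278 − Q = 28 + 2Q, so Q = 250/3 and P = 584/3.
Ratio Q_m/Q_c = 62.5/(250/3) = 0.75.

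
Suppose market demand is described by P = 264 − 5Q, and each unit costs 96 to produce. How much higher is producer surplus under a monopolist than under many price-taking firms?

Producer surplus rises by 1411.2

Under competition P = MC = 96, so Q = (264 − 96)/5 = 33.6.
PS = (96 − 96)·33.6 = 0.
The monopolist equates marginal revenue to marginal cost: 264 − 10Q = 96, so Q = 16.8. From demand, P = 180.
PS = (180 − 96)·16.8 = 1411.2.
Change in producer surplus: 1411.2 − 0 = 1411.2.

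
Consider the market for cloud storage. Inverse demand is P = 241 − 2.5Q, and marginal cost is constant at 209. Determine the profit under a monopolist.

Profit = 102.4

A monopolist chooses Q where MR = MC. MR = 241 − 5Q; setting this equal to 209 gives Q = 6.4 and P = 225.
Profit = (225 − 209)·6.4 = 102.4.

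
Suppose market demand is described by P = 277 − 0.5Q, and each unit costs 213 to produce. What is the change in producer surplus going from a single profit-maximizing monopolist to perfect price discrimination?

Producer surplus rises by 2048

Monopoly sets MR = MC: 277 − Q = 213 ⇒ Q = 64, P = 277 − 0.5·64 = 245.
PS = (245 − 213)·64 = 2048.
A perfectly discriminating monopolist sells every unit with P(Q) ≥ MC(Q), so output equals the competitive quantity Q = 128. Each buyer pays their reservation price, so CS = 0 and the firm captures all surplus.
PS = ½·(277 − 213)·128 = 4096.
Change in producer surplus: 4096 − 2048 = 2048.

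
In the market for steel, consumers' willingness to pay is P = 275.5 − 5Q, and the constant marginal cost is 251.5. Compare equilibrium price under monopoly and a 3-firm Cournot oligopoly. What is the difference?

Equilibrium price falls by 6

A monopolist chooses Q where MR = MC. MR = 275.5 − 10Q; setting this equal to 251.5 gives Q = 2.4 and P = 263.5.
Cournot with 3 identical firms: the symmetric best-response condition is 275.5 − 20q = 251.5. Each firm produces q = 1.2, total output Q = 3.6, price P = 257.5.
Change in equilibrium price: 257.5 − 263.5 = −6.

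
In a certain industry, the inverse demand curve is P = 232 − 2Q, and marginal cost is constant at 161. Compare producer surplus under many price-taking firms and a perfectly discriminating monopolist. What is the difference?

PS rises by 1260.25

Perfect competition: P = MC = 161, so 232 − 2Q = 161 and Q = 35.5.
PS = (161 − 161)·35.5 = 0.
A perfectly discriminating monopolist sells every unit with P(Q) ≥ MC(Q), so output equals the competitive quantity Q = 35.5. Each buyer pays their reservation price, so CS = 0 and the firm captures all surplus.
PS = ½·(232 − 161)·35.5 = 1260.25.
Change in producer surplus: 1260.25 − 0 = 1260.25.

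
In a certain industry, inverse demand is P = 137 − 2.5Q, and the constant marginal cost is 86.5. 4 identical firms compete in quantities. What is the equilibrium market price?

In a 4-firm Cournot equilibrium, symmetry and the first-order condition give q = (137 − 86.5)/(12.5) = 4.04. So Q = 16.16 and P = 96.6.

P = 96.6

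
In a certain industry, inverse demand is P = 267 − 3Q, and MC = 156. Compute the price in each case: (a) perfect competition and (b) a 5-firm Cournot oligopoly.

Competition: P = 156; Cournot: P = 174.5

Under competition P = MC = 156, so Q = (267 − 156)/3 = 37.
In a 5-firm Cournot equilibrium, symmetry and the first-order condition give q = (267 − 156)/(18) = 37/6. So Q = 185/6 and P = 174.5.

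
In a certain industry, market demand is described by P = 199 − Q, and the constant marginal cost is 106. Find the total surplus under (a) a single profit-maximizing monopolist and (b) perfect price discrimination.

A monopolist chooses Q where MR = MC. MR = 199 − 2Q; setting this equal to 106 gives Q = 46.5 and P = 152.5.
CS = ½·(199 − 152.5)·46.5 = 1081.125; PS = (152.5 − 106)·46.5 = 2162.25; TS = 3243.375.
Under first-degree price discrimination the firm charges each unit its demand price and produces up to where P = MC, i.e. Q = 93. Consumer surplus is zero; producer surplus equals total surplus.
TS = 4324.5 (equal to competitive TS).

Monopoly: TS = 3243.375; Perfect PD: TS = 4324.5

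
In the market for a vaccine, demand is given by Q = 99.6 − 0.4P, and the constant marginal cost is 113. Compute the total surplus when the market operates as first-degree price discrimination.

TS = 3699.2

Inverting demand: P = 249 − 2.5Q.
A perfectly discriminating monopolist sells every unit with P(Q) ≥ MC(Q), so output equals the competitive quantity Q = 54.4. Each buyer pays their reservation price, so CS = 0 and the firm captures all surplus.
TS = 3699.2 (equal to competitive TS).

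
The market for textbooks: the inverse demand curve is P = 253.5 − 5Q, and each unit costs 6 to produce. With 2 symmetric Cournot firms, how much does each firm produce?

q_i = 16.5

With 2 symmetric Cournot firms, each firm's FOC gives 253.5 − 15q = 6, so q = 16.5, Q = 2·16.5 = 33, and P = 88.5.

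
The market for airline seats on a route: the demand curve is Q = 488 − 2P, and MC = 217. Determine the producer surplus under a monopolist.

Inverting demand: P = 244 − 0.5Q.
The monopolist equates marginal revenue to marginal cost: 244 − Q = 217, so Q = 27. From demand, P = 230.5.
PS = (230.5 − 217)·27 = 364.5.

PS = 364.5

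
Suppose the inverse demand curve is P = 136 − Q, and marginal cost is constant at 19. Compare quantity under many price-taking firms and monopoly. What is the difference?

Perfect competition: P = MC = 19, so 136 − Q = 19 and Q = 117.
A monopolist chooses Q where MR = MC. MR = 136 − 2Q; setting this equal to 19 gives Q = 58.5 and P = 77.5.
Change in quantity: 58.5 − 117 = −58.5.

Q falls by 58.5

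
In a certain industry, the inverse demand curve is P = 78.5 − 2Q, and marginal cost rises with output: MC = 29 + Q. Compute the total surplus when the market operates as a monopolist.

TS = 343.035

The monopolist equates marginal revenue to marginal cost: 78.5 − 4Q = 29 + Q, so Q = 9.9. From demand, P = 58.7.
CS = ½·(78.5 − 58.7)·9.9 = 98.01; PS = (58.7·9.9 − 29·9.9 − ½·1·9.9²) = 245.025; TS = 343.035.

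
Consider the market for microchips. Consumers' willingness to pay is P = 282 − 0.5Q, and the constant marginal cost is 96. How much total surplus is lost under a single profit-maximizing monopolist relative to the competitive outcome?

DWL = 8649

Competitive firms price at marginal cost: P = 96, giving Q = 372.
Monopoly sets MR = MC: 282 − Q = 96 ⇒ Q = 186, P = 282 − 0.5·186 = 189.
DWL is the triangle between Q = 186 and Q = 372: ½·(372 − 186)·(189 − 96) = 8649.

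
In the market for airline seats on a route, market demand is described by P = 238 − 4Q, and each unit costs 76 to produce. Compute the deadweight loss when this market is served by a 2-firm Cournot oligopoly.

Under competition P = MC = 76, so Q = (238 − 76)/4 = 40.5.
Cournot with 2 identical firms: the symmetric best-response condition is 238 − 12q = 76. Each firm produces q = 13.5, total output Q = 27, price P = 130.
DWL is the triangle between Q = 27 and Q = 40.5: ½·(40.5 − 27)·(130 − 76) = 364.5.

DWL = 364.5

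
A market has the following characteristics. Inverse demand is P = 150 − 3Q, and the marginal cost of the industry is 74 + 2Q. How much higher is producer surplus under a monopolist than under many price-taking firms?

Under competition P = MC: 150 − 3Q = 74 + 2Q ⇒ Q = 15.2, P = 104.4.
PS = P·Q − VC(Q) = 104.4·15.2 − (74·15.2 + ½·2·15.2²) = 231.04.
The monopolist equates marginal revenue to marginal cost: 150 − 6Q = 74 + 2Q, so Q = 9.5. From demand, P = 121.5.
PS = P·Q − VC(Q) = 121.5·9.5 − (74·9.5 + ½·2·9.5²) = 361.
Change in producer surplus: 361 − 231.04 = 129.96.

PS rises by 129.96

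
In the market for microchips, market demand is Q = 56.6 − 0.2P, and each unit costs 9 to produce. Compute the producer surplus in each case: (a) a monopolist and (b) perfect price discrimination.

Inverting demand: P = 283 − 5Q.
Monopoly sets MR = MC: 283 − 10Q = 9 ⇒ Q = 27.4, P = 283 − 5·27.4 = 146.
PS = (146 − 9)·27.4 = 3753.8.
Under first-degree price discrimination the firm charges each unit its demand price and produces up to where P = MC, i.e. Q = 54.8. Consumer surplus is zero; producer surplus equals total surplus.
PS = ½·(283 − 9)·54.8 = 7507.6.

Monopoly: PS = 3753.8; Perfect PD: PS = 7507.6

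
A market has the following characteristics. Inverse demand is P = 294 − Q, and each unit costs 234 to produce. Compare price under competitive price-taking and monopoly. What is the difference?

P rises by 30

Perfect competition: P = MC = 234, so 294 − Q = 234 and Q = 60.
A monopolist chooses Q where MR = MC. MR = 294 − 2Q; setting this equal to 234 gives Q = 30 and P = 264.
Change in price: 264 − 234 = 30.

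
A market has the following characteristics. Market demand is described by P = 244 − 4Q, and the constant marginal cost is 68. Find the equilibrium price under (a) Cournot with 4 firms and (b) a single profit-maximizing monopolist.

Cournot: P = 103.2; Monopoly: P = 156

Cournot with 4 identical firms: the symmetric best-response condition is 244 − 20q = 68. Each firm produces q = 8.8, total output Q = 35.2, price P = 103.2.
A monopolist chooses Q where MR = MC. MR = 244 − 8Q; setting this equal to 68 gives Q = 22 and P = 156.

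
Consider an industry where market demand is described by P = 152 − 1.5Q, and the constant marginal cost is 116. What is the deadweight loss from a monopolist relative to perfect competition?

DWL = 108

Perfect competition: P = MC = 116, so 152 − 1.5Q = 116 and Q = 24.
A monopolist chooses Q where MR = MC. MR = 152 − 3Q; setting this equal to 116 gives Q = 12 and P = 134.
DWL is the triangle between Q = 12 and Q = 24: ½·(24 − 12)·(134 − 116) = 108.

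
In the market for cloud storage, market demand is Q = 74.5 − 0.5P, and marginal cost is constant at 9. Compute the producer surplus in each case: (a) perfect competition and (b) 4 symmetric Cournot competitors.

Inverting demand: P = 149 − 2Q.
Under competition P = MC = 9, so Q = (149 − 9)/2 = 70.
PS = (9 − 9)·70 = 0.
Cournot with 4 identical firms: the symmetric best-response condition is 149 − 10q = 9. Each firm produces q = 14, total output Q = 56, price P = 37.
PS = (37 − 9)·56 = 1568.

Competition: PS = 0; Cournot: PS = 1568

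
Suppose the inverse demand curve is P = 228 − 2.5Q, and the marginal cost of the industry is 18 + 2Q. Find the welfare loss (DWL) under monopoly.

Under competition P = MC: 228 − 2.5Q = 18 + 2Q ⇒ Q = 140/3, P = 334/3.
Monopoly sets MR = MC: 228 − 5Q = 18 + 2Q ⇒ Q = 30, P = 228 − 2.5·30 = 153.
CS = ½·(228 − 334/3)·140/3 = 24500/9; PS = (334/3·140/3 − 18·140/3 − ½·2·(140/3)²) = 19600/9; TS = 4900.
CS = ½·(228 − 153)·30 = 1125; PS = (153·30 − 18·30 − ½·2·30²) = 3150; TS = 4275.
DWL = 4900 − 4275 = 625.

DWL = 625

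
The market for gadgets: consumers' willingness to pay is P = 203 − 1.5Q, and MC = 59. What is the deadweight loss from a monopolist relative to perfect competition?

Under competition P = MC = 59, so Q = (203 − 59)/1.5 = 96.
Monopoly sets MR = MC: 203 − 3Q = 59 ⇒ Q = 48, P = 203 − 1.5·48 = 131.
DWL is the triangle between Q = 48 and Q = 96: ½·(96 − 48)·(131 − 59) = 1728.

DWL = 1728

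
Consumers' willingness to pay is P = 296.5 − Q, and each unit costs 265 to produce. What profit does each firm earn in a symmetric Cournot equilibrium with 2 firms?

π_i = 110.25

In a 2-firm Cournot equilibrium, symmetry and the first-order condition give q = (296.5 − 265)/(3) = 10.5. So Q = 21 and P = 275.5.
Each firm's profit = (275.5 − 265)·10.5 = 110.25.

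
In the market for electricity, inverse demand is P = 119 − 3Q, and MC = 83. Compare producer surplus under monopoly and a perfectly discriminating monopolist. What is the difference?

The monopolist equates marginal revenue to marginal cost: 119 − 6Q = 83, so Q = 6. From demand, P = 101.
PS = (101 − 83)·6 = 108.
Under first-degree price discrimination the firm charges each unit its demand price and produces up to where P = MC, i.e. Q = 12. Consumer surplus is zero; producer surplus equals total surplus.
PS = ½·(119 − 83)·12 = 216.
Change in producer surplus: 216 − 108 = 108.

Producer surplus rises by 108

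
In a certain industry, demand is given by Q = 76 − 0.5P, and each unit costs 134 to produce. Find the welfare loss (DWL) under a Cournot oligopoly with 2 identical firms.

Inverting demand: P = 152 − 2Q.
Perfect competition: P = MC = 134, so 152 − 2Q = 134 and Q = 9.
With 2 symmetric Cournot firms, each firm's FOC gives 152 − 6q = 134, so q = 3, Q = 2·3 = 6, and P = 140.
DWL is the triangle between Q = 6 and Q = 9: ½·(9 − 6)·(140 − 134) = 9.

DWL = 9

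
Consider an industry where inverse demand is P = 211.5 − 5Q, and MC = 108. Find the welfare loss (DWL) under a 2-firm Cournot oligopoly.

Competitive firms price at marginal cost: P = 108, giving Q = 20.7.
Cournot with 2 identical firms: the symmetric best-response condition is 211.5 − 15q = 108. Each firm produces q = 6.9, total output Q = 13.8, price P = 142.5.
DWL is the triangle between Q = 13.8 and Q = 20.7: ½·(20.7 − 13.8)·(142.5 − 108) = 119.025.

DWL = 119.025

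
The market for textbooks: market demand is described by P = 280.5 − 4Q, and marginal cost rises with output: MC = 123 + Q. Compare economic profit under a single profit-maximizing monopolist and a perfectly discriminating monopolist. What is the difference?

The monopolist equates marginal revenue to marginal cost: 280.5 − 8Q = 123 + Q, so Q = 17.5. From demand, P = 210.5.
Profit = 210.5·17.5 − (123·17.5 + ½·1·17.5²) = 1378.125.
With perfect price discrimination, output is the efficient level Q = 31.5 (where demand meets MC), but every buyer pays their willingness to pay: CS = 0 and PS = total surplus.
PS equals the full surplus area, 2480.625. Profit = 2480.625 = 2480.625.
Change in economic profit: 2480.625 − 1378.125 = 1102.5.

Economic profit rises by 1102.5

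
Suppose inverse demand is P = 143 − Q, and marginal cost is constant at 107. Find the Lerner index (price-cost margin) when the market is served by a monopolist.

Lerner index = 0.144

A monopolist chooses Q where MR = MC. MR = 143 − 2Q; setting this equal to 107 gives Q = 18 and P = 125.
Lerner index = (P − MC)/P = (125 − 107)/125 = 0.144.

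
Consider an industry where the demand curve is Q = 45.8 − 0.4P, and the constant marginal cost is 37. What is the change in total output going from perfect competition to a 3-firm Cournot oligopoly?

Total output falls by 7.75

Inverting demand: P = 114.5 − 2.5Q.
Perfect competition: P = MC = 37, so 114.5 − 2.5Q = 37 and Q = 31.
In a 3-firm Cournot equilibrium, symmetry and the first-order condition give q = (114.5 − 37)/(10) = 7.75. So Q = 23.25 and P = 56.375.
Change in total output: 23.25 − 31 = −7.75.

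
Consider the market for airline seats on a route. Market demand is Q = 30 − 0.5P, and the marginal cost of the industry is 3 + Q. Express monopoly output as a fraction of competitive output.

Q_m/Q_c = 0.6

Inverting demand: P = 60 − 2Q.
A monopolist chooses Q where MR = MC. MR = 60 − 4Q; setting this equal to 3 + Q gives Q = 11.4 and P = 37.2.
Under competition P = MC: 60 − 2Q = 3 + Q ⇒ Q = 19, P = 22.
Ratio Q_m/Q_c = 11.4/19 = 0.6.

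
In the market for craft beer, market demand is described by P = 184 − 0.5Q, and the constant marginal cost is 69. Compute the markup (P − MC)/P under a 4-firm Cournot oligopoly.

Lerner index = 0.25

Cournot with 4 identical firms: the symmetric best-response condition is 184 − 2.5q = 69. Each firm produces q = 46, total output Q = 184, price P = 92.
Lerner index = (P − MC)/P = (92 − 69)/92 = 0.25.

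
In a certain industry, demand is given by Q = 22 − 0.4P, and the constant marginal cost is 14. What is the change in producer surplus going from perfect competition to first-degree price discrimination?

Inverting demand: P = 55 − 2.5Q.
Competitive firms price at marginal cost: P = 14, giving Q = 16.4.
PS = (14 − 14)·16.4 = 0.
With perfect price discrimination, output is the efficient level Q = 16.4 (where demand meets MC), but every buyer pays their willingness to pay: CS = 0 and PS = total surplus.
PS = ½·(55 − 14)·16.4 = 336.2.
Change in producer surplus: 336.2 − 0 = 336.2.

PS rises by 336.2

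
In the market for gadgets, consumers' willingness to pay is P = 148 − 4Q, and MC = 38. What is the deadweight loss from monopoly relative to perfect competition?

Under competition P = MC = 38, so Q = (148 − 38)/4 = 27.5.
Monopoly sets MR = MC: 148 − 8Q = 38 ⇒ Q = 13.75, P = 148 − 4·13.75 = 93.
DWL is the triangle between Q = 13.75 and Q = 27.5: ½·(27.5 − 13.75)·(93 − 38) = 378.125.

DWL = 378.125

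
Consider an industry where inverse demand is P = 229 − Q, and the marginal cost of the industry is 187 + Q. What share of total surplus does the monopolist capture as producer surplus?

PS/TS = 0.75

The monopolist equates marginal revenue to marginal cost: 229 − 2Q = 187 + Q, so Q = 14. From demand, P = 215.
CS = ½·(229 − 215)·14 = 98.
PS = P·Q − VC(Q) = 215·14 − (187·14 + ½·1·14²) = 294.
Share captured = PS/TS = 294/392 = 0.75.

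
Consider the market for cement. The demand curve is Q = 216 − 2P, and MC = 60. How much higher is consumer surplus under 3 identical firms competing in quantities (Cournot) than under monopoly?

Inverting demand: P = 108 − 0.5Q.
The monopolist equates marginal revenue to marginal cost: 108 − Q = 60, so Q = 48. From demand, P = 84.
CS = ½·(108 − 84)·48 = 576.
With 3 symmetric Cournot firms, each firm's FOC gives 108 − 2q = 60, so q = 24, Q = 3·24 = 72, and P = 72.
CS = ½·(108 − 72)·72 = 1296.
Change in consumer surplus: 1296 − 576 = 720.

CS rises by 720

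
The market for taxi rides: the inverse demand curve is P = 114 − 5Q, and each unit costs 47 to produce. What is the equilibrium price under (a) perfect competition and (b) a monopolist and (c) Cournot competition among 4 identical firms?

Under competition P = MC = 47, so Q = (114 − 47)/5 = 13.4.
The monopolist equates marginal revenue to marginal cost: 114 − 10Q = 47, so Q = 6.7. From demand, P = 80.5.
In a 4-firm Cournot equilibrium, symmetry and the first-order condition give q = (114 − 47)/(25) = 2.68. So Q = 10.72 and P = 60.4.

Competition: P = 47; Monopoly: P = 80.5; Cournot: P = 60.4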